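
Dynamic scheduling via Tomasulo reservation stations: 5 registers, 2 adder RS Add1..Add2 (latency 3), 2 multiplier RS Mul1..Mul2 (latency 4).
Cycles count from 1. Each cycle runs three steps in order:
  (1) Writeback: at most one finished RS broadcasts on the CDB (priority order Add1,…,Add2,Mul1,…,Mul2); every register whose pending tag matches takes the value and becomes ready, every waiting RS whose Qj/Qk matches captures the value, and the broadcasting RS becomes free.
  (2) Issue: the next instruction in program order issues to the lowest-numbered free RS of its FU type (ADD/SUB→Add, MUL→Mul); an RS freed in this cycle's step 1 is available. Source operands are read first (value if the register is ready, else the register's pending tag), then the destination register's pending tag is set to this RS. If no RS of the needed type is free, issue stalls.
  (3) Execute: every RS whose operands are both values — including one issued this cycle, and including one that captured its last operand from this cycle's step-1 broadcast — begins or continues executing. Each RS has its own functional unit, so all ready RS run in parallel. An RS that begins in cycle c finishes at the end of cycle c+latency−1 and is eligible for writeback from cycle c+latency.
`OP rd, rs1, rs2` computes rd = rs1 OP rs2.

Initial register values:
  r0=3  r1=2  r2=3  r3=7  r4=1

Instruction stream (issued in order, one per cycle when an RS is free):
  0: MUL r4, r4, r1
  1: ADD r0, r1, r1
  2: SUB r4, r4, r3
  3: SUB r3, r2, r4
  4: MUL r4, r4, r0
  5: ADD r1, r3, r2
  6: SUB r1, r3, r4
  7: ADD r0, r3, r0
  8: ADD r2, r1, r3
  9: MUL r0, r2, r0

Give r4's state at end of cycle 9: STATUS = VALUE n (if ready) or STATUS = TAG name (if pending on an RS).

cycle 1: issue MUL r4<-Mul1 // r0:3,r1:2,r2:3,r3:7,r4:Mul1
cycle 2: issue ADD r0<-Add1 // r0:Add1,r1:2,r2:3,r3:7,r4:Mul1
cycle 3: issue SUB r4<-Add2 // r0:Add1,r1:2,r2:3,r3:7,r4:Add2
cycle 4: stall // r0:Add1,r1:2,r2:3,r3:7,r4:Add2
cycle 5: CDB Add1=4; issue SUB r3<-Add1 // r0:4,r1:2,r2:3,r3:Add1,r4:Add2
cycle 6: CDB Mul1=2; issue MUL r4<-Mul1 // r0:4,r1:2,r2:3,r3:Add1,r4:Mul1
cycle 7: stall // r0:4,r1:2,r2:3,r3:Add1,r4:Mul1
cycle 8: stall // r0:4,r1:2,r2:3,r3:Add1,r4:Mul1
cycle 9: CDB Add2=-5; issue ADD r1<-Add2 // r0:4,r1:Add2,r2:3,r3:Add1,r4:Mul1

STATUS = TAG Mul1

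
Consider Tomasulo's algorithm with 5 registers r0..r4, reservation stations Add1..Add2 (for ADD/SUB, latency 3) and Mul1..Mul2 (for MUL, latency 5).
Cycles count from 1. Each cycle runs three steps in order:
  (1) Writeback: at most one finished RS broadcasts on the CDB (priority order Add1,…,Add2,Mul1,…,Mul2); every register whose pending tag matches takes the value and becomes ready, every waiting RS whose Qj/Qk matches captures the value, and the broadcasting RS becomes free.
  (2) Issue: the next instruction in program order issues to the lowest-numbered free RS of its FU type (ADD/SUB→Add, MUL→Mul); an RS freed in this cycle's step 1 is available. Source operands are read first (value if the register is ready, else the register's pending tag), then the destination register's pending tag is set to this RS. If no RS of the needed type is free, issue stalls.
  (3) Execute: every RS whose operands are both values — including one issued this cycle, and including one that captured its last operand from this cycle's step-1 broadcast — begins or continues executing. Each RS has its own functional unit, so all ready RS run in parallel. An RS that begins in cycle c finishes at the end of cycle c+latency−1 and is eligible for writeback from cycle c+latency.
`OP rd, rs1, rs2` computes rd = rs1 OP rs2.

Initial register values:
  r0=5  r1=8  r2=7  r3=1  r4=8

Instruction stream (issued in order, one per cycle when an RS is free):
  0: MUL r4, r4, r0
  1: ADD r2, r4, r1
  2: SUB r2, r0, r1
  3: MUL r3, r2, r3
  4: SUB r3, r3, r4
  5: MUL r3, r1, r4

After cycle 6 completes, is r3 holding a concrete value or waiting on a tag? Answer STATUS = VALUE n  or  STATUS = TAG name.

  c1: issue MUL r4<-Mul1  regs: r0:5,r1:8,r2:7,r3:1,r4:Mul1
  c2: issue ADD r2<-Add1  regs: r0:5,r1:8,r2:Add1,r3:1,r4:Mul1
  c3: issue SUB r2<-Add2  regs: r0:5,r1:8,r2:Add2,r3:1,r4:Mul1
  c4: issue MUL r3<-Mul2  regs: r0:5,r1:8,r2:Add2,r3:Mul2,r4:Mul1
  c5: stall  regs: r0:5,r1:8,r2:Add2,r3:Mul2,r4:Mul1
  c6: CDB Add2=-3; issue SUB r3<-Add2  regs: r0:5,r1:8,r2:-3,r3:Add2,r4:Mul1

STATUS = TAG Add2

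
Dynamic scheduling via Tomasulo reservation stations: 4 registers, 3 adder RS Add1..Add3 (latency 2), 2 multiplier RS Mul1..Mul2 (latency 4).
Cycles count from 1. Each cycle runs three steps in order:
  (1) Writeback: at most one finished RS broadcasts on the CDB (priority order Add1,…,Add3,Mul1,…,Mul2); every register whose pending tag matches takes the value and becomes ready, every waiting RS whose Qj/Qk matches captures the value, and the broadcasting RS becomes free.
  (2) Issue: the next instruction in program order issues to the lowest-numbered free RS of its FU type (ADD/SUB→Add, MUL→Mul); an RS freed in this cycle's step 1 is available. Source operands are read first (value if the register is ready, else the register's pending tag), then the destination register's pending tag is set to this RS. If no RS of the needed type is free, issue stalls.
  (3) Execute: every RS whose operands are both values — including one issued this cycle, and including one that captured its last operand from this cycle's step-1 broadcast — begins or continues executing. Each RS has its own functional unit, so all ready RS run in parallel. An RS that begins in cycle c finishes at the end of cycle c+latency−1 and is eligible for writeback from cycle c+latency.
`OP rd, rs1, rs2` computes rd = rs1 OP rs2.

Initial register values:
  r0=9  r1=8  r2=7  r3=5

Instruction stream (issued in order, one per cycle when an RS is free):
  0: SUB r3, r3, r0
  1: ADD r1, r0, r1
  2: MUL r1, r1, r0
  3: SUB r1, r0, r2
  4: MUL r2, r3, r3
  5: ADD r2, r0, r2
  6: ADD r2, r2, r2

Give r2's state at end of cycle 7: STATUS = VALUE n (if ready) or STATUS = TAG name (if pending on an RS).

STATUS = TAG Add2

cycle 1: issue SUB r3<-Add1 // r0:9,r1:8,r2:7,r3:Add1
cycle 2: issue ADD r1<-Add2 // r0:9,r1:Add2,r2:7,r3:Add1
cycle 3: CDB Add1=-4; issue MUL r1<-Mul1 // r0:9,r1:Mul1,r2:7,r3:-4
cycle 4: CDB Add2=17; issue SUB r1<-Add1 // r0:9,r1:Add1,r2:7,r3:-4
cycle 5: issue MUL r2<-Mul2 // r0:9,r1:Add1,r2:Mul2,r3:-4
cycle 6: CDB Add1=2; issue ADD r2<-Add1 // r0:9,r1:2,r2:Add1,r3:-4
cycle 7: issue ADD r2<-Add2 // r0:9,r1:2,r2:Add2,r3:-4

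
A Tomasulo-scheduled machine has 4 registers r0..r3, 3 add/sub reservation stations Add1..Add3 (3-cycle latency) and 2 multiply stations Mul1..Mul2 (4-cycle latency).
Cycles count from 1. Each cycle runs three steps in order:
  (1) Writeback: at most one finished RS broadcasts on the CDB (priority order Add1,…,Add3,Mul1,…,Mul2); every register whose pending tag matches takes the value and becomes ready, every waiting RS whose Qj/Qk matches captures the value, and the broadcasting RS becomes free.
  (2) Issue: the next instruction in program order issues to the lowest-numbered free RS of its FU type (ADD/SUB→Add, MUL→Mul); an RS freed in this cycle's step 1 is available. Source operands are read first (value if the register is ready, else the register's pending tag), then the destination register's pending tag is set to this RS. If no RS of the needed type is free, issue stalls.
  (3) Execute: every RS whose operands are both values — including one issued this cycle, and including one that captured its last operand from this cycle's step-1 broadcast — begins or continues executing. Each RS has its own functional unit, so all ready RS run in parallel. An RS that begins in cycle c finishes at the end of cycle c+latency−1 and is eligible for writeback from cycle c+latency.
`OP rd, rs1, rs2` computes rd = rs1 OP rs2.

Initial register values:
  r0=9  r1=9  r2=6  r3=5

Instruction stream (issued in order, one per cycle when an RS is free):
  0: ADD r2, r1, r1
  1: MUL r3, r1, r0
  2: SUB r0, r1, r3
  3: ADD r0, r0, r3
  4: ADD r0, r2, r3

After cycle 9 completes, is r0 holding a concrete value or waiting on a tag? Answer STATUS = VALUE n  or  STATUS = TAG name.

c1: issue ADD r2<-Add1 | r0:9,r1:9,r2:Add1,r3:5
c2: issue MUL r3<-Mul1 | r0:9,r1:9,r2:Add1,r3:Mul1
c3: issue SUB r0<-Add2 | r0:Add2,r1:9,r2:Add1,r3:Mul1
c4: CDB Add1=18; issue ADD r0<-Add1 | r0:Add1,r1:9,r2:18,r3:Mul1
c5: issue ADD r0<-Add3 | r0:Add3,r1:9,r2:18,r3:Mul1
c6: CDB Mul1=81 | r0:Add3,r1:9,r2:18,r3:81
c7: - | r0:Add3,r1:9,r2:18,r3:81
c8: - | r0:Add3,r1:9,r2:18,r3:81
c9: CDB Add2=-72 | r0:Add3,r1:9,r2:18,r3:81

STATUS = TAG Add3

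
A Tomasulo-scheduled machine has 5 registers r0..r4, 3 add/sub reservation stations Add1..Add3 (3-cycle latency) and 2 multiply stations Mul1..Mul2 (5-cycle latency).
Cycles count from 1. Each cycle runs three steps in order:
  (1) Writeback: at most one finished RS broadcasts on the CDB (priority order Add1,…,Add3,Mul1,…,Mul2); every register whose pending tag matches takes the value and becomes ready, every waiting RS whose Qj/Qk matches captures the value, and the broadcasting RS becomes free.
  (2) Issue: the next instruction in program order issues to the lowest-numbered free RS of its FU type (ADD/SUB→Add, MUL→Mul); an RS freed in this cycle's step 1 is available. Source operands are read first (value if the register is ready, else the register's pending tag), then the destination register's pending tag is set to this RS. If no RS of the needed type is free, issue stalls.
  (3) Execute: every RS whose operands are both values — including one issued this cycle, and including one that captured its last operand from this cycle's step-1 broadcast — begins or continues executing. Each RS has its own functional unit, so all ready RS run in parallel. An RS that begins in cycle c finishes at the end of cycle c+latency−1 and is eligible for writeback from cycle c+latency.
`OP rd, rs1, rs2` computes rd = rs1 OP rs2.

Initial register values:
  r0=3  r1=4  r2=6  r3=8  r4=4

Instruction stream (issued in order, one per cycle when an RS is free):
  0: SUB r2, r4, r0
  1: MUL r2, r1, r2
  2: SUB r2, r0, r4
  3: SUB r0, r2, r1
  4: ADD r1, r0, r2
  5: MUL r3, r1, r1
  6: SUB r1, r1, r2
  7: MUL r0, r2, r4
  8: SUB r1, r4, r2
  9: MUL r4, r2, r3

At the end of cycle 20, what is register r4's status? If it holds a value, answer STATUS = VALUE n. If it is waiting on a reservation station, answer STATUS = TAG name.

STATUS = TAG Mul1

cycle 1: issue SUB r2<-Add1 // r0:3,r1:4,r2:Add1,r3:8,r4:4
cycle 2: issue MUL r2<-Mul1 // r0:3,r1:4,r2:Mul1,r3:8,r4:4
cycle 3: issue SUB r2<-Add2 // r0:3,r1:4,r2:Add2,r3:8,r4:4
cycle 4: CDB Add1=1; issue SUB r0<-Add1 // r0:Add1,r1:4,r2:Add2,r3:8,r4:4
cycle 5: issue ADD r1<-Add3 // r0:Add1,r1:Add3,r2:Add2,r3:8,r4:4
cycle 6: CDB Add2=-1; issue MUL r3<-Mul2 // r0:Add1,r1:Add3,r2:-1,r3:Mul2,r4:4
cycle 7: issue SUB r1<-Add2 // r0:Add1,r1:Add2,r2:-1,r3:Mul2,r4:4
cycle 8: stall // r0:Add1,r1:Add2,r2:-1,r3:Mul2,r4:4
cycle 9: CDB Add1=-5; stall // r0:-5,r1:Add2,r2:-1,r3:Mul2,r4:4
cycle 10: CDB Mul1=4; issue MUL r0<-Mul1 // r0:Mul1,r1:Add2,r2:-1,r3:Mul2,r4:4
cycle 11: issue SUB r1<-Add1 // r0:Mul1,r1:Add1,r2:-1,r3:Mul2,r4:4
cycle 12: CDB Add3=-6; stall // r0:Mul1,r1:Add1,r2:-1,r3:Mul2,r4:4
cycle 13: stall // r0:Mul1,r1:Add1,r2:-1,r3:Mul2,r4:4
cycle 14: CDB Add1=5; stall // r0:Mul1,r1:5,r2:-1,r3:Mul2,r4:4
cycle 15: CDB Add2=-5; stall // r0:Mul1,r1:5,r2:-1,r3:Mul2,r4:4
cycle 16: CDB Mul1=-4; issue MUL r4<-Mul1 // r0:-4,r1:5,r2:-1,r3:Mul2,r4:Mul1
cycle 17: CDB Mul2=36 // r0:-4,r1:5,r2:-1,r3:36,r4:Mul1
cycle 18: - // r0:-4,r1:5,r2:-1,r3:36,r4:Mul1
cycle 19: - // r0:-4,r1:5,r2:-1,r3:36,r4:Mul1
cycle 20: - // r0:-4,r1:5,r2:-1,r3:36,r4:Mul1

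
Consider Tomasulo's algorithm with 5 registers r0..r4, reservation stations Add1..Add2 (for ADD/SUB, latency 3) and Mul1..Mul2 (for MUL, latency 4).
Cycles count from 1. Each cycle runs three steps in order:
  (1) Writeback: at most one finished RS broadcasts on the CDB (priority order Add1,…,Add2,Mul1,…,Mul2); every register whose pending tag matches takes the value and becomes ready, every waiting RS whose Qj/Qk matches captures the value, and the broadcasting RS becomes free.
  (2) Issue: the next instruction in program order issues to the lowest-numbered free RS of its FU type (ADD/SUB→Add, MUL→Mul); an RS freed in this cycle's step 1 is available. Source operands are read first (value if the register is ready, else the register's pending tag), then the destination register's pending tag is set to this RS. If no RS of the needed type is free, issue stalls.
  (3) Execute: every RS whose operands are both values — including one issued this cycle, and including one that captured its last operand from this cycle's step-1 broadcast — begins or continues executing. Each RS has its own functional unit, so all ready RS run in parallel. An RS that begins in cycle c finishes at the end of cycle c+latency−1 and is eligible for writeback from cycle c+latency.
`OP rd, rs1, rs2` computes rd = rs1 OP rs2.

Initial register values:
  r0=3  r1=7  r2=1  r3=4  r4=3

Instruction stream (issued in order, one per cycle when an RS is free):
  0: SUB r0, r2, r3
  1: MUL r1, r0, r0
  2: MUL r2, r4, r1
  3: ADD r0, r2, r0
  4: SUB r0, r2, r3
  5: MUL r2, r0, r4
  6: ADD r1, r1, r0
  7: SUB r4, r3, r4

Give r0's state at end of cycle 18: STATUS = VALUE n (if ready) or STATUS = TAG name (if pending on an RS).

STATUS = VALUE 23

c1: issue SUB r0<-Add1 | r0:Add1,r1:7,r2:1,r3:4,r4:3
c2: issue MUL r1<-Mul1 | r0:Add1,r1:Mul1,r2:1,r3:4,r4:3
c3: issue MUL r2<-Mul2 | r0:Add1,r1:Mul1,r2:Mul2,r3:4,r4:3
c4: CDB Add1=-3; issue ADD r0<-Add1 | r0:Add1,r1:Mul1,r2:Mul2,r3:4,r4:3
c5: issue SUB r0<-Add2 | r0:Add2,r1:Mul1,r2:Mul2,r3:4,r4:3
c6: stall | r0:Add2,r1:Mul1,r2:Mul2,r3:4,r4:3
c7: stall | r0:Add2,r1:Mul1,r2:Mul2,r3:4,r4:3
c8: CDB Mul1=9; issue MUL r2<-Mul1 | r0:Add2,r1:9,r2:Mul1,r3:4,r4:3
c9: stall | r0:Add2,r1:9,r2:Mul1,r3:4,r4:3
c10: stall | r0:Add2,r1:9,r2:Mul1,r3:4,r4:3
c11: stall | r0:Add2,r1:9,r2:Mul1,r3:4,r4:3
c12: CDB Mul2=27; stall | r0:Add2,r1:9,r2:Mul1,r3:4,r4:3
c13: stall | r0:Add2,r1:9,r2:Mul1,r3:4,r4:3
c14: stall | r0:Add2,r1:9,r2:Mul1,r3:4,r4:3
c15: CDB Add1=24; issue ADD r1<-Add1 | r0:Add2,r1:Add1,r2:Mul1,r3:4,r4:3
c16: CDB Add2=23; issue SUB r4<-Add2 | r0:23,r1:Add1,r2:Mul1,r3:4,r4:Add2
c17: - | r0:23,r1:Add1,r2:Mul1,r3:4,r4:Add2
c18: - | r0:23,r1:Add1,r2:Mul1,r3:4,r4:Add2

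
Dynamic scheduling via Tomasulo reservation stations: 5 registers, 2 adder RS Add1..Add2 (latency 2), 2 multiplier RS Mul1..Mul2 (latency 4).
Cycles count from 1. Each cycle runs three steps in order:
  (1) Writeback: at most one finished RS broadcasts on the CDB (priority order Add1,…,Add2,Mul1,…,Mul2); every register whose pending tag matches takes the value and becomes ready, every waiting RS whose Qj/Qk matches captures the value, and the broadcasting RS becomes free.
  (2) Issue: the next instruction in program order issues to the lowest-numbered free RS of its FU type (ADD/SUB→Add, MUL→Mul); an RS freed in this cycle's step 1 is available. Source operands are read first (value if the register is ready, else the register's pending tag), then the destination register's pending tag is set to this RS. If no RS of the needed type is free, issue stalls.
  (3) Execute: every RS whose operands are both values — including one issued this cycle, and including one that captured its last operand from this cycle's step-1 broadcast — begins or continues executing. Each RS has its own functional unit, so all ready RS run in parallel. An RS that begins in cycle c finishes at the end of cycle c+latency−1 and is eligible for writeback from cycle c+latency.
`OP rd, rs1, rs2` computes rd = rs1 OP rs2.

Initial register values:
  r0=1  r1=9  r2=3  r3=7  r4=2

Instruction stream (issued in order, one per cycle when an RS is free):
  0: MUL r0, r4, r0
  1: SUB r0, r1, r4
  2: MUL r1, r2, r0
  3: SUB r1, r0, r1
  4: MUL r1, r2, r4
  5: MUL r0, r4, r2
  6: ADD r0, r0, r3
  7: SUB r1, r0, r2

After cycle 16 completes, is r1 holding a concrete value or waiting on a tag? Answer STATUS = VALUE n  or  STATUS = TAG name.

c1: issue MUL r0<-Mul1 | r0:Mul1,r1:9,r2:3,r3:7,r4:2
c2: issue SUB r0<-Add1 | r0:Add1,r1:9,r2:3,r3:7,r4:2
c3: issue MUL r1<-Mul2 | r0:Add1,r1:Mul2,r2:3,r3:7,r4:2
c4: CDB Add1=7; issue SUB r1<-Add1 | r0:7,r1:Add1,r2:3,r3:7,r4:2
c5: CDB Mul1=2; issue MUL r1<-Mul1 | r0:7,r1:Mul1,r2:3,r3:7,r4:2
c6: stall | r0:7,r1:Mul1,r2:3,r3:7,r4:2
c7: stall | r0:7,r1:Mul1,r2:3,r3:7,r4:2
c8: CDB Mul2=21; issue MUL r0<-Mul2 | r0:Mul2,r1:Mul1,r2:3,r3:7,r4:2
c9: CDB Mul1=6; issue ADD r0<-Add2 | r0:Add2,r1:6,r2:3,r3:7,r4:2
c10: CDB Add1=-14; issue SUB r1<-Add1 | r0:Add2,r1:Add1,r2:3,r3:7,r4:2
c11: - | r0:Add2,r1:Add1,r2:3,r3:7,r4:2
c12: CDB Mul2=6 | r0:Add2,r1:Add1,r2:3,r3:7,r4:2
c13: - | r0:Add2,r1:Add1,r2:3,r3:7,r4:2
c14: CDB Add2=13 | r0:13,r1:Add1,r2:3,r3:7,r4:2
c15: - | r0:13,r1:Add1,r2:3,r3:7,r4:2
c16: CDB Add1=10 | r0:13,r1:10,r2:3,r3:7,r4:2

STATUS = VALUE 10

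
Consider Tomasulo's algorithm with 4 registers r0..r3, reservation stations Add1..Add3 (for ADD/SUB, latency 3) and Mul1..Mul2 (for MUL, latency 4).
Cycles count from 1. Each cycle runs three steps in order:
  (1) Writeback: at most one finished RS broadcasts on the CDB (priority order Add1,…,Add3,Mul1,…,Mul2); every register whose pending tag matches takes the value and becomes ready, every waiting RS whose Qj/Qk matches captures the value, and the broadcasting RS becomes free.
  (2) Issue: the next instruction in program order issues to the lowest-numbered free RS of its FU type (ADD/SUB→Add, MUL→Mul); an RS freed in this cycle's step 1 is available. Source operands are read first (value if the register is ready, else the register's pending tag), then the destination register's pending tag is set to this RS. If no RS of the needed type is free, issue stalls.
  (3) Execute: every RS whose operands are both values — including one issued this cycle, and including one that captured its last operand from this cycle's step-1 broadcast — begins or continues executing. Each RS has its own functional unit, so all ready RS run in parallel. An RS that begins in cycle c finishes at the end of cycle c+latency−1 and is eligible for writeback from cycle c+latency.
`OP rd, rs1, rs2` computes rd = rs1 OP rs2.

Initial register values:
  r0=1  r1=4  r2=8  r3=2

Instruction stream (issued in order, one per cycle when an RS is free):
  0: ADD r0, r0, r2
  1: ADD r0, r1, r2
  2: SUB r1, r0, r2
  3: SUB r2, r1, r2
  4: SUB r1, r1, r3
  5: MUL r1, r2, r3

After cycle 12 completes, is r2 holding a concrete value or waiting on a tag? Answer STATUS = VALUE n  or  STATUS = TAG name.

STATUS = VALUE -4

  c1: issue ADD r0<-Add1  regs: r0:Add1,r1:4,r2:8,r3:2
  c2: issue ADD r0<-Add2  regs: r0:Add2,r1:4,r2:8,r3:2
  c3: issue SUB r1<-Add3  regs: r0:Add2,r1:Add3,r2:8,r3:2
  c4: CDB Add1=9; issue SUB r2<-Add1  regs: r0:Add2,r1:Add3,r2:Add1,r3:2
  c5: CDB Add2=12; issue SUB r1<-Add2  regs: r0:12,r1:Add2,r2:Add1,r3:2
  c6: issue MUL r1<-Mul1  regs: r0:12,r1:Mul1,r2:Add1,r3:2
  c7: -  regs: r0:12,r1:Mul1,r2:Add1,r3:2
  c8: CDB Add3=4  regs: r0:12,r1:Mul1,r2:Add1,r3:2
  c9: -  regs: r0:12,r1:Mul1,r2:Add1,r3:2
  c10: -  regs: r0:12,r1:Mul1,r2:Add1,r3:2
  c11: CDB Add1=-4  regs: r0:12,r1:Mul1,r2:-4,r3:2
  c12: CDB Add2=2  regs: r0:12,r1:Mul1,r2:-4,r3:2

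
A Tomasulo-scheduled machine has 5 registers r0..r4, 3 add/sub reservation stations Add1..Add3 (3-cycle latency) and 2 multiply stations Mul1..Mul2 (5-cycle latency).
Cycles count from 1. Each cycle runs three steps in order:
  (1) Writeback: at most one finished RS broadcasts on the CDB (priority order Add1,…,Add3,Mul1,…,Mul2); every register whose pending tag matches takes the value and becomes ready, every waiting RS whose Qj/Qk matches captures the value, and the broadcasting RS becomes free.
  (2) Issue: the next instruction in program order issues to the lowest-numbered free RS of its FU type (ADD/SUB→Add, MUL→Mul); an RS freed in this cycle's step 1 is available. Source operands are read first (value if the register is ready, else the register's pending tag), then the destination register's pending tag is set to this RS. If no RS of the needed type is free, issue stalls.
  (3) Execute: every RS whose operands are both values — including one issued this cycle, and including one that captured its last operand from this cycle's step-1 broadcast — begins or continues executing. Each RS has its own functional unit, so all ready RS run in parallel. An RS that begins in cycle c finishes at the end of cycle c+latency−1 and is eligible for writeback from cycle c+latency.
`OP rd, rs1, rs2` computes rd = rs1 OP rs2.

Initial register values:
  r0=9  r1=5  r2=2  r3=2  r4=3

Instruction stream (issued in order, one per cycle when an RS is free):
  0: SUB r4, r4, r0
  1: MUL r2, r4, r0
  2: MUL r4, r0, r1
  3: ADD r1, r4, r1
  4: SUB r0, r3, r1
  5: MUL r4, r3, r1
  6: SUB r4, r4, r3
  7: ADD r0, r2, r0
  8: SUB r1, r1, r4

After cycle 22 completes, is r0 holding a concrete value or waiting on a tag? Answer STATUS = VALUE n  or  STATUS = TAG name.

c1: issue SUB r4<-Add1 | r0:9,r1:5,r2:2,r3:2,r4:Add1
c2: issue MUL r2<-Mul1 | r0:9,r1:5,r2:Mul1,r3:2,r4:Add1
c3: issue MUL r4<-Mul2 | r0:9,r1:5,r2:Mul1,r3:2,r4:Mul2
c4: CDB Add1=-6; issue ADD r1<-Add1 | r0:9,r1:Add1,r2:Mul1,r3:2,r4:Mul2
c5: issue SUB r0<-Add2 | r0:Add2,r1:Add1,r2:Mul1,r3:2,r4:Mul2
c6: stall | r0:Add2,r1:Add1,r2:Mul1,r3:2,r4:Mul2
c7: stall | r0:Add2,r1:Add1,r2:Mul1,r3:2,r4:Mul2
c8: CDB Mul2=45; issue MUL r4<-Mul2 | r0:Add2,r1:Add1,r2:Mul1,r3:2,r4:Mul2
c9: CDB Mul1=-54; issue SUB r4<-Add3 | r0:Add2,r1:Add1,r2:-54,r3:2,r4:Add3
c10: stall | r0:Add2,r1:Add1,r2:-54,r3:2,r4:Add3
c11: CDB Add1=50; issue ADD r0<-Add1 | r0:Add1,r1:50,r2:-54,r3:2,r4:Add3
c12: stall | r0:Add1,r1:50,r2:-54,r3:2,r4:Add3
c13: stall | r0:Add1,r1:50,r2:-54,r3:2,r4:Add3
c14: CDB Add2=-48; issue SUB r1<-Add2 | r0:Add1,r1:Add2,r2:-54,r3:2,r4:Add3
c15: - | r0:Add1,r1:Add2,r2:-54,r3:2,r4:Add3
c16: CDB Mul2=100 | r0:Add1,r1:Add2,r2:-54,r3:2,r4:Add3
c17: CDB Add1=-102 | r0:-102,r1:Add2,r2:-54,r3:2,r4:Add3
c18: - | r0:-102,r1:Add2,r2:-54,r3:2,r4:Add3
c19: CDB Add3=98 | r0:-102,r1:Add2,r2:-54,r3:2,r4:98
c20: - | r0:-102,r1:Add2,r2:-54,r3:2,r4:98
c21: - | r0:-102,r1:Add2,r2:-54,r3:2,r4:98
c22: CDB Add2=-48 | r0:-102,r1:-48,r2:-54,r3:2,r4:98

STATUS = VALUE -102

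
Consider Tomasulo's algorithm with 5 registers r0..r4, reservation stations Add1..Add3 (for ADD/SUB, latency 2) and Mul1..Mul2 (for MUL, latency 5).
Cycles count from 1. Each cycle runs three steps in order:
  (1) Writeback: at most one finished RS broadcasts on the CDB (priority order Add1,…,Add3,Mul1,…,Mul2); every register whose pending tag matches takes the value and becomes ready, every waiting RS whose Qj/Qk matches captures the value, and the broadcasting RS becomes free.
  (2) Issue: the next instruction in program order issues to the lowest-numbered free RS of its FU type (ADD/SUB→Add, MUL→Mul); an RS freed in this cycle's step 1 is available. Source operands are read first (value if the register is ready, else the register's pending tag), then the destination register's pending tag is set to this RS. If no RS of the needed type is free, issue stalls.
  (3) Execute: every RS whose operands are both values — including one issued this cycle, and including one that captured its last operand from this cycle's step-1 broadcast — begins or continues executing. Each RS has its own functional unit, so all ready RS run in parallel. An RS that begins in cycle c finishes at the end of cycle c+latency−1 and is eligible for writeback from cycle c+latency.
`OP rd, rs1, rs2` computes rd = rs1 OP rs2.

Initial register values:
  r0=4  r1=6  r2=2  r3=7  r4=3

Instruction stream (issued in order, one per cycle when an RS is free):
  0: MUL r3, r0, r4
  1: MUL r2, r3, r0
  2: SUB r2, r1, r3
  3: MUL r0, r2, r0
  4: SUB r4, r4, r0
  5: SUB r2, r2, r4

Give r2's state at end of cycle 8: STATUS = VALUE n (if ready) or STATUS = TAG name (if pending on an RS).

c1: issue MUL r3<-Mul1 | r0:4,r1:6,r2:2,r3:Mul1,r4:3
c2: issue MUL r2<-Mul2 | r0:4,r1:6,r2:Mul2,r3:Mul1,r4:3
c3: issue SUB r2<-Add1 | r0:4,r1:6,r2:Add1,r3:Mul1,r4:3
c4: stall | r0:4,r1:6,r2:Add1,r3:Mul1,r4:3
c5: stall | r0:4,r1:6,r2:Add1,r3:Mul1,r4:3
c6: CDB Mul1=12; issue MUL r0<-Mul1 | r0:Mul1,r1:6,r2:Add1,r3:12,r4:3
c7: issue SUB r4<-Add2 | r0:Mul1,r1:6,r2:Add1,r3:12,r4:Add2
c8: CDB Add1=-6; issue SUB r2<-Add1 | r0:Mul1,r1:6,r2:Add1,r3:12,r4:Add2

STATUS = TAG Add1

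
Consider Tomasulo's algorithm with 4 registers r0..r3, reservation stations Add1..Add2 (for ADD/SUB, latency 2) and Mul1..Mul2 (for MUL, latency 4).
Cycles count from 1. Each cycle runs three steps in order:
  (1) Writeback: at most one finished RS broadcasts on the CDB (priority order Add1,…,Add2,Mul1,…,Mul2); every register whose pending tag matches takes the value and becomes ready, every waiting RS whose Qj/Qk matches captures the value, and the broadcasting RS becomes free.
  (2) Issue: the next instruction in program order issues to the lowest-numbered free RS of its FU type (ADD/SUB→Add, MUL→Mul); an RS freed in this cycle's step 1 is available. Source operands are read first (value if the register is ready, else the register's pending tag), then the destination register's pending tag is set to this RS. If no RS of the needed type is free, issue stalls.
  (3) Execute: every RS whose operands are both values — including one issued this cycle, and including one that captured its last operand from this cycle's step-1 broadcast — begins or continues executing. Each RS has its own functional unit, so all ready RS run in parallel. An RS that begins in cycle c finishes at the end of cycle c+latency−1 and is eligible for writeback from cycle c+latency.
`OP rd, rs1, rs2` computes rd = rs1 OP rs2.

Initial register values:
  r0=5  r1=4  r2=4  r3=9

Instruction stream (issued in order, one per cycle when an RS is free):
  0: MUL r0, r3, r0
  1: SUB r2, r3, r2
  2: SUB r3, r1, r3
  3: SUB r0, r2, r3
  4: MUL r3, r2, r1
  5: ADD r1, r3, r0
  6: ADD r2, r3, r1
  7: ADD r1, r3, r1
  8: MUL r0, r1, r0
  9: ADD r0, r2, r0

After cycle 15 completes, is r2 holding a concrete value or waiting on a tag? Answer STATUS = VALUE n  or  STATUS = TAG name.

STATUS = VALUE 50

c1: issue MUL r0<-Mul1 | r0:Mul1,r1:4,r2:4,r3:9
c2: issue SUB r2<-Add1 | r0:Mul1,r1:4,r2:Add1,r3:9
c3: issue SUB r3<-Add2 | r0:Mul1,r1:4,r2:Add1,r3:Add2
c4: CDB Add1=5; issue SUB r0<-Add1 | r0:Add1,r1:4,r2:5,r3:Add2
c5: CDB Add2=-5; issue MUL r3<-Mul2 | r0:Add1,r1:4,r2:5,r3:Mul2
c6: CDB Mul1=45; issue ADD r1<-Add2 | r0:Add1,r1:Add2,r2:5,r3:Mul2
c7: CDB Add1=10; issue ADD r2<-Add1 | r0:10,r1:Add2,r2:Add1,r3:Mul2
c8: stall | r0:10,r1:Add2,r2:Add1,r3:Mul2
c9: CDB Mul2=20; stall | r0:10,r1:Add2,r2:Add1,r3:20
c10: stall | r0:10,r1:Add2,r2:Add1,r3:20
c11: CDB Add2=30; issue ADD r1<-Add2 | r0:10,r1:Add2,r2:Add1,r3:20
c12: issue MUL r0<-Mul1 | r0:Mul1,r1:Add2,r2:Add1,r3:20
c13: CDB Add1=50; issue ADD r0<-Add1 | r0:Add1,r1:Add2,r2:50,r3:20
c14: CDB Add2=50 | r0:Add1,r1:50,r2:50,r3:20
c15: - | r0:Add1,r1:50,r2:50,r3:20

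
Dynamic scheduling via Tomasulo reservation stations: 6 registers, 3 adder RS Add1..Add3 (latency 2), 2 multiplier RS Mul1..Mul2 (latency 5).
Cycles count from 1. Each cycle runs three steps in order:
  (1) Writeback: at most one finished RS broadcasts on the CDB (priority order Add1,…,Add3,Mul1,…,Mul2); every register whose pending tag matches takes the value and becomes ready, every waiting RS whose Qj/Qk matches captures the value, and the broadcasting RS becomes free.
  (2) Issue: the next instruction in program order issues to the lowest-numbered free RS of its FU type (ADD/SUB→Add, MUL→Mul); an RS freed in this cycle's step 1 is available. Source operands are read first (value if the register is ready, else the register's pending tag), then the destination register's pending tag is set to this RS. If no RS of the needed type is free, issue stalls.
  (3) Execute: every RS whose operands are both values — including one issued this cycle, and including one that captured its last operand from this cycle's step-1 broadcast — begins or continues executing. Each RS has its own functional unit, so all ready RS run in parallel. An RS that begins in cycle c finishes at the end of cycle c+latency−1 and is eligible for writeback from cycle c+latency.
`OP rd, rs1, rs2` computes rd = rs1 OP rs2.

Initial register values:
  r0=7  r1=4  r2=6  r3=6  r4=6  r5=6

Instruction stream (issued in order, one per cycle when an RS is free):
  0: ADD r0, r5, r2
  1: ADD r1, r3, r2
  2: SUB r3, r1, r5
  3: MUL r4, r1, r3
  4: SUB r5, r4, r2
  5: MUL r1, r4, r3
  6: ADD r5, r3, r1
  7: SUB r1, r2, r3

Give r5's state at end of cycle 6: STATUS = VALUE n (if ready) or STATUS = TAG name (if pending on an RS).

STATUS = TAG Add2

cycle 1: issue ADD r0<-Add1 // r0:Add1,r1:4,r2:6,r3:6,r4:6,r5:6
cycle 2: issue ADD r1<-Add2 // r0:Add1,r1:Add2,r2:6,r3:6,r4:6,r5:6
cycle 3: CDB Add1=12; issue SUB r3<-Add1 // r0:12,r1:Add2,r2:6,r3:Add1,r4:6,r5:6
cycle 4: CDB Add2=12; issue MUL r4<-Mul1 // r0:12,r1:12,r2:6,r3:Add1,r4:Mul1,r5:6
cycle 5: issue SUB r5<-Add2 // r0:12,r1:12,r2:6,r3:Add1,r4:Mul1,r5:Add2
cycle 6: CDB Add1=6; issue MUL r1<-Mul2 // r0:12,r1:Mul2,r2:6,r3:6,r4:Mul1,r5:Add2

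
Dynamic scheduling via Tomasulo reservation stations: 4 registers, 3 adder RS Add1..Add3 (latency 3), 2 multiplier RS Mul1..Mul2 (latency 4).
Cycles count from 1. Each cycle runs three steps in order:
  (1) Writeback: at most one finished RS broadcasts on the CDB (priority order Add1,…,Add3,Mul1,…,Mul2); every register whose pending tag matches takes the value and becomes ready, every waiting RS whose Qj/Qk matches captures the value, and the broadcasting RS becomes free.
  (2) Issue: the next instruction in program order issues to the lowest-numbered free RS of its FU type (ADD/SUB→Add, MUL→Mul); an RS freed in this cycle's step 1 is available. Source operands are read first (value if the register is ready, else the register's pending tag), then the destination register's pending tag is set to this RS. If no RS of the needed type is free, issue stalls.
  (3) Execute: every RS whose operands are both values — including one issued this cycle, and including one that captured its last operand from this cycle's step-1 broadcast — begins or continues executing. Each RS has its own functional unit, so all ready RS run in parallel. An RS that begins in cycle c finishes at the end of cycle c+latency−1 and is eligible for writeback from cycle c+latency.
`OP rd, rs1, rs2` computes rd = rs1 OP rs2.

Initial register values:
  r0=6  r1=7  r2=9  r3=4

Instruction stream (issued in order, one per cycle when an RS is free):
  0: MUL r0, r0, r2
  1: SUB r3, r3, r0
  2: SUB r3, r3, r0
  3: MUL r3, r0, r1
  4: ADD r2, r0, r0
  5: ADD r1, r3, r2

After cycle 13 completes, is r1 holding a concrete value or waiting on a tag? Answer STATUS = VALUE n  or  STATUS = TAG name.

cycle 1: issue MUL r0<-Mul1 // r0:Mul1,r1:7,r2:9,r3:4
cycle 2: issue SUB r3<-Add1 // r0:Mul1,r1:7,r2:9,r3:Add1
cycle 3: issue SUB r3<-Add2 // r0:Mul1,r1:7,r2:9,r3:Add2
cycle 4: issue MUL r3<-Mul2 // r0:Mul1,r1:7,r2:9,r3:Mul2
cycle 5: CDB Mul1=54; issue ADD r2<-Add3 // r0:54,r1:7,r2:Add3,r3:Mul2
cycle 6: stall // r0:54,r1:7,r2:Add3,r3:Mul2
cycle 7: stall // r0:54,r1:7,r2:Add3,r3:Mul2
cycle 8: CDB Add1=-50; issue ADD r1<-Add1 // r0:54,r1:Add1,r2:Add3,r3:Mul2
cycle 9: CDB Add3=108 // r0:54,r1:Add1,r2:108,r3:Mul2
cycle 10: CDB Mul2=378 // r0:54,r1:Add1,r2:108,r3:378
cycle 11: CDB Add2=-104 // r0:54,r1:Add1,r2:108,r3:378
cycle 12: - // r0:54,r1:Add1,r2:108,r3:378
cycle 13: CDB Add1=486 // r0:54,r1:486,r2:108,r3:378

STATUS = VALUE 486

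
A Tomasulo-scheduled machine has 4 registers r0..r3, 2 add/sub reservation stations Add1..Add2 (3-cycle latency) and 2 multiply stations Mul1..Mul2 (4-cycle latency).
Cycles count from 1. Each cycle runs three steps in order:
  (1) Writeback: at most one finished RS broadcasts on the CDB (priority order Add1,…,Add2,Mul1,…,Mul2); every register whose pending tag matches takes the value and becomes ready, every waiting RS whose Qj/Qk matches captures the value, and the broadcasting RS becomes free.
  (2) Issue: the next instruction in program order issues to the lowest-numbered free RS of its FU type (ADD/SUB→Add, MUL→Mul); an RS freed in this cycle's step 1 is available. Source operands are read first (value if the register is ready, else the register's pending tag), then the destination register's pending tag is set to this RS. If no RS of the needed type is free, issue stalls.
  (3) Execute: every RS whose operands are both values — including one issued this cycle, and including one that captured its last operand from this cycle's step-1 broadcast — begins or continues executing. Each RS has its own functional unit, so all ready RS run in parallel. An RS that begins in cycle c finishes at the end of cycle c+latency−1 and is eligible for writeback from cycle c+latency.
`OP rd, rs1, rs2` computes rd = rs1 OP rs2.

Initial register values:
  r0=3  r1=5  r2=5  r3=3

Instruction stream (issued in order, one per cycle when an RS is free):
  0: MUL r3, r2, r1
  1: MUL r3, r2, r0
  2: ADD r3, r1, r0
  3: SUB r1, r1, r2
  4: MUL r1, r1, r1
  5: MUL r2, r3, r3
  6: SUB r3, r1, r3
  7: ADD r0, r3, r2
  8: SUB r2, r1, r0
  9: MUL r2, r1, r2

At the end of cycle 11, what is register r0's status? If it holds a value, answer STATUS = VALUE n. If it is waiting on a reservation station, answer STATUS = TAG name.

cycle 1: issue MUL r3<-Mul1 // r0:3,r1:5,r2:5,r3:Mul1
cycle 2: issue MUL r3<-Mul2 // r0:3,r1:5,r2:5,r3:Mul2
cycle 3: issue ADD r3<-Add1 // r0:3,r1:5,r2:5,r3:Add1
cycle 4: issue SUB r1<-Add2 // r0:3,r1:Add2,r2:5,r3:Add1
cycle 5: CDB Mul1=25; issue MUL r1<-Mul1 // r0:3,r1:Mul1,r2:5,r3:Add1
cycle 6: CDB Add1=8; stall // r0:3,r1:Mul1,r2:5,r3:8
cycle 7: CDB Add2=0; stall // r0:3,r1:Mul1,r2:5,r3:8
cycle 8: CDB Mul2=15; issue MUL r2<-Mul2 // r0:3,r1:Mul1,r2:Mul2,r3:8
cycle 9: issue SUB r3<-Add1 // r0:3,r1:Mul1,r2:Mul2,r3:Add1
cycle 10: issue ADD r0<-Add2 // r0:Add2,r1:Mul1,r2:Mul2,r3:Add1
cycle 11: CDB Mul1=0; stall // r0:Add2,r1:0,r2:Mul2,r3:Add1

STATUS = TAG Add2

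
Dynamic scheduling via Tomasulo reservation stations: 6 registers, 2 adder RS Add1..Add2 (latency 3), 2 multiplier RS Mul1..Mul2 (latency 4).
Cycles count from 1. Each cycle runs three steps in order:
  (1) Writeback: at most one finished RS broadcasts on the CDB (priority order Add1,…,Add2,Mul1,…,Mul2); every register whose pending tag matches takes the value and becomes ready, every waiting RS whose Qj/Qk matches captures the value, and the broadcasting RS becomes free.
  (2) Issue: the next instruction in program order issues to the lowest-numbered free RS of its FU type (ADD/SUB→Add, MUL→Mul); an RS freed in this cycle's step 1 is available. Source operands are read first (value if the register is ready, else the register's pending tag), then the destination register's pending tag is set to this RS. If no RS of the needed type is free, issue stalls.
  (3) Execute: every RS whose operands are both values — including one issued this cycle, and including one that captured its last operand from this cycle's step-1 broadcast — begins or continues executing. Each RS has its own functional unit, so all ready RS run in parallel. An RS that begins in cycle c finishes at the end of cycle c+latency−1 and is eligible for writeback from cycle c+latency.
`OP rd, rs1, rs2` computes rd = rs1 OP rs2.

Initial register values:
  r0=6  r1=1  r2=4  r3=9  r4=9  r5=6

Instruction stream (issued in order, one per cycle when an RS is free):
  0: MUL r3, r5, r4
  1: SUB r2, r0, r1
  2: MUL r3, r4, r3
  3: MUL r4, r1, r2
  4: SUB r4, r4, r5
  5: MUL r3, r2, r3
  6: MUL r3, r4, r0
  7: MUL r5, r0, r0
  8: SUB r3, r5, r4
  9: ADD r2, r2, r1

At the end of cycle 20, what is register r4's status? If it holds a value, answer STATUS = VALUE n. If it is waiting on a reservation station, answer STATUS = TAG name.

STATUS = VALUE -1

c1: issue MUL r3<-Mul1 | r0:6,r1:1,r2:4,r3:Mul1,r4:9,r5:6
c2: issue SUB r2<-Add1 | r0:6,r1:1,r2:Add1,r3:Mul1,r4:9,r5:6
c3: issue MUL r3<-Mul2 | r0:6,r1:1,r2:Add1,r3:Mul2,r4:9,r5:6
c4: stall | r0:6,r1:1,r2:Add1,r3:Mul2,r4:9,r5:6
c5: CDB Add1=5; stall | r0:6,r1:1,r2:5,r3:Mul2,r4:9,r5:6
c6: CDB Mul1=54; issue MUL r4<-Mul1 | r0:6,r1:1,r2:5,r3:Mul2,r4:Mul1,r5:6
c7: issue SUB r4<-Add1 | r0:6,r1:1,r2:5,r3:Mul2,r4:Add1,r5:6
c8: stall | r0:6,r1:1,r2:5,r3:Mul2,r4:Add1,r5:6
c9: stall | r0:6,r1:1,r2:5,r3:Mul2,r4:Add1,r5:6
c10: CDB Mul1=5; issue MUL r3<-Mul1 | r0:6,r1:1,r2:5,r3:Mul1,r4:Add1,r5:6
c11: CDB Mul2=486; issue MUL r3<-Mul2 | r0:6,r1:1,r2:5,r3:Mul2,r4:Add1,r5:6
c12: stall | r0:6,r1:1,r2:5,r3:Mul2,r4:Add1,r5:6
c13: CDB Add1=-1; stall | r0:6,r1:1,r2:5,r3:Mul2,r4:-1,r5:6
c14: stall | r0:6,r1:1,r2:5,r3:Mul2,r4:-1,r5:6
c15: CDB Mul1=2430; issue MUL r5<-Mul1 | r0:6,r1:1,r2:5,r3:Mul2,r4:-1,r5:Mul1
c16: issue SUB r3<-Add1 | r0:6,r1:1,r2:5,r3:Add1,r4:-1,r5:Mul1
c17: CDB Mul2=-6; issue ADD r2<-Add2 | r0:6,r1:1,r2:Add2,r3:Add1,r4:-1,r5:Mul1
c18: - | r0:6,r1:1,r2:Add2,r3:Add1,r4:-1,r5:Mul1
c19: CDB Mul1=36 | r0:6,r1:1,r2:Add2,r3:Add1,r4:-1,r5:36
c20: CDB Add2=6 | r0:6,r1:1,r2:6,r3:Add1,r4:-1,r5:36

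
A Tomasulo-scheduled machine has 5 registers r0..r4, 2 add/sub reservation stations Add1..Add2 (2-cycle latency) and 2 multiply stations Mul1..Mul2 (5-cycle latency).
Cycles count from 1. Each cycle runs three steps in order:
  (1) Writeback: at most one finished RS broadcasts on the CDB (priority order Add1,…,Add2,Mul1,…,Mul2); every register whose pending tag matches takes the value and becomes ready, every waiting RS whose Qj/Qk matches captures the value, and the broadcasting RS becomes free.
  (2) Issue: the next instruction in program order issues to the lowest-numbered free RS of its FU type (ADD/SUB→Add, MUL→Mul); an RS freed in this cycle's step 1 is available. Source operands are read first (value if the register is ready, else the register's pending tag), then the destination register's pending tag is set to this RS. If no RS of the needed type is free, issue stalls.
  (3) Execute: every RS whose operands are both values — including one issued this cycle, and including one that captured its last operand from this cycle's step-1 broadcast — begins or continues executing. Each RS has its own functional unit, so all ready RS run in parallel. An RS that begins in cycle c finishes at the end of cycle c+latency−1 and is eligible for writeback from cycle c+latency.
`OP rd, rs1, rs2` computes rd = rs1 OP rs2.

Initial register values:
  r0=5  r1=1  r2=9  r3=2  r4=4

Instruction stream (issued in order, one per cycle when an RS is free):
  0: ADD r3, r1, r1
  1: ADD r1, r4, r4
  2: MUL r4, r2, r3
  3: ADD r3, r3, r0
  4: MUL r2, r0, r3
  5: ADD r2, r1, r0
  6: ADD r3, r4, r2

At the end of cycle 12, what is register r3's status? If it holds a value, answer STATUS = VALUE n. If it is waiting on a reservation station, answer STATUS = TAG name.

  c1: issue ADD r3<-Add1  regs: r0:5,r1:1,r2:9,r3:Add1,r4:4
  c2: issue ADD r1<-Add2  regs: r0:5,r1:Add2,r2:9,r3:Add1,r4:4
  c3: CDB Add1=2; issue MUL r4<-Mul1  regs: r0:5,r1:Add2,r2:9,r3:2,r4:Mul1
  c4: CDB Add2=8; issue ADD r3<-Add1  regs: r0:5,r1:8,r2:9,r3:Add1,r4:Mul1
  c5: issue MUL r2<-Mul2  regs: r0:5,r1:8,r2:Mul2,r3:Add1,r4:Mul1
  c6: CDB Add1=7; issue ADD r2<-Add1  regs: r0:5,r1:8,r2:Add1,r3:7,r4:Mul1
  c7: issue ADD r3<-Add2  regs: r0:5,r1:8,r2:Add1,r3:Add2,r4:Mul1
  c8: CDB Add1=13  regs: r0:5,r1:8,r2:13,r3:Add2,r4:Mul1
  c9: CDB Mul1=18  regs: r0:5,r1:8,r2:13,r3:Add2,r4:18
  c10: -  regs: r0:5,r1:8,r2:13,r3:Add2,r4:18
  c11: CDB Add2=31  regs: r0:5,r1:8,r2:13,r3:31,r4:18
  c12: CDB Mul2=35  regs: r0:5,r1:8,r2:13,r3:31,r4:18

STATUS = VALUE 31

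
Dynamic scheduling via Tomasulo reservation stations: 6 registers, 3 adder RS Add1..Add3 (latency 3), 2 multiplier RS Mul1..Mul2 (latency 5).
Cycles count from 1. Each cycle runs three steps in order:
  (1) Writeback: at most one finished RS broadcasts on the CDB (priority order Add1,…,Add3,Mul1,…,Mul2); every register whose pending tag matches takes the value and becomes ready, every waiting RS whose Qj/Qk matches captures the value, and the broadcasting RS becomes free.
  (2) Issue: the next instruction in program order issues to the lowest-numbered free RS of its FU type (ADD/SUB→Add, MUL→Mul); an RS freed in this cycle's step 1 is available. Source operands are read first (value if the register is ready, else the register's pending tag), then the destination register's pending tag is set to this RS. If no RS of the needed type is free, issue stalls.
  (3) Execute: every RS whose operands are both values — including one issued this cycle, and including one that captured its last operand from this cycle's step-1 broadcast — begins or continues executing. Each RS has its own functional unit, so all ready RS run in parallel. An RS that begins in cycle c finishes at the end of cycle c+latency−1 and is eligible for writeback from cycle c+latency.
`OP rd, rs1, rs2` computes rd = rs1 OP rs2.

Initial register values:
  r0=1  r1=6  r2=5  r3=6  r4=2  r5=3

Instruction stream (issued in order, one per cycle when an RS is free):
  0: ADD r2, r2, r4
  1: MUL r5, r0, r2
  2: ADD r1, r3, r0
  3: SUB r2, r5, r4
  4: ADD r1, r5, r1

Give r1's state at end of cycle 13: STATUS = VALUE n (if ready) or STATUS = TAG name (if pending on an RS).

cycle 1: issue ADD r2<-Add1 // r0:1,r1:6,r2:Add1,r3:6,r4:2,r5:3
cycle 2: issue MUL r5<-Mul1 // r0:1,r1:6,r2:Add1,r3:6,r4:2,r5:Mul1
cycle 3: issue ADD r1<-Add2 // r0:1,r1:Add2,r2:Add1,r3:6,r4:2,r5:Mul1
cycle 4: CDB Add1=7; issue SUB r2<-Add1 // r0:1,r1:Add2,r2:Add1,r3:6,r4:2,r5:Mul1
cycle 5: issue ADD r1<-Add3 // r0:1,r1:Add3,r2:Add1,r3:6,r4:2,r5:Mul1
cycle 6: CDB Add2=7 // r0:1,r1:Add3,r2:Add1,r3:6,r4:2,r5:Mul1
cycle 7: - // r0:1,r1:Add3,r2:Add1,r3:6,r4:2,r5:Mul1
cycle 8: - // r0:1,r1:Add3,r2:Add1,r3:6,r4:2,r5:Mul1
cycle 9: CDB Mul1=7 // r0:1,r1:Add3,r2:Add1,r3:6,r4:2,r5:7
cycle 10: - // r0:1,r1:Add3,r2:Add1,r3:6,r4:2,r5:7
cycle 11: - // r0:1,r1:Add3,r2:Add1,r3:6,r4:2,r5:7
cycle 12: CDB Add1=5 // r0:1,r1:Add3,r2:5,r3:6,r4:2,r5:7
cycle 13: CDB Add3=14 // r0:1,r1:14,r2:5,r3:6,r4:2,r5:7

STATUS = VALUE 14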